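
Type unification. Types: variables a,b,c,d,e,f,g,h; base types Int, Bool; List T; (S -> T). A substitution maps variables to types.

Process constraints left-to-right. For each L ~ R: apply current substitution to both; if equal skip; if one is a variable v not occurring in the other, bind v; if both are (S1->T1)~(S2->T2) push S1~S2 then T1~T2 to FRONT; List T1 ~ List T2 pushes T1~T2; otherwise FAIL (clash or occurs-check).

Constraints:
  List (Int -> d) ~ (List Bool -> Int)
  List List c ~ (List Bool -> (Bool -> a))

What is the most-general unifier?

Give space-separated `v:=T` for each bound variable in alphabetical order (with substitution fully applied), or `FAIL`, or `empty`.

step 1: unify List (Int -> d) ~ (List Bool -> Int)  [subst: {-} | 1 pending]
  clash: List (Int -> d) vs (List Bool -> Int)

Answer: FAIL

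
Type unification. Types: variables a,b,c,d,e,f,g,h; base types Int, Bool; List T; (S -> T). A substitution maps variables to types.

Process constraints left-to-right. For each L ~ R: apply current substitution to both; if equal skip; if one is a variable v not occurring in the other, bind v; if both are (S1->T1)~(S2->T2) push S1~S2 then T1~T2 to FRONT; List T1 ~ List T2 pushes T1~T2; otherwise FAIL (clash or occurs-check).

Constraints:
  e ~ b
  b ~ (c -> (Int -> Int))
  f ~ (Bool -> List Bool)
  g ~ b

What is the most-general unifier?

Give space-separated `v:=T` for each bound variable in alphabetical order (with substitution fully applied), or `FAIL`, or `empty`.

step 1: unify e ~ b  [subst: {-} | 3 pending]
  bind e := b
step 2: unify b ~ (c -> (Int -> Int))  [subst: {e:=b} | 2 pending]
  bind b := (c -> (Int -> Int))
step 3: unify f ~ (Bool -> List Bool)  [subst: {e:=b, b:=(c -> (Int -> Int))} | 1 pending]
  bind f := (Bool -> List Bool)
step 4: unify g ~ (c -> (Int -> Int))  [subst: {e:=b, b:=(c -> (Int -> Int)), f:=(Bool -> List Bool)} | 0 pending]
  bind g := (c -> (Int -> Int))

Answer: b:=(c -> (Int -> Int)) e:=(c -> (Int -> Int)) f:=(Bool -> List Bool) g:=(c -> (Int -> Int))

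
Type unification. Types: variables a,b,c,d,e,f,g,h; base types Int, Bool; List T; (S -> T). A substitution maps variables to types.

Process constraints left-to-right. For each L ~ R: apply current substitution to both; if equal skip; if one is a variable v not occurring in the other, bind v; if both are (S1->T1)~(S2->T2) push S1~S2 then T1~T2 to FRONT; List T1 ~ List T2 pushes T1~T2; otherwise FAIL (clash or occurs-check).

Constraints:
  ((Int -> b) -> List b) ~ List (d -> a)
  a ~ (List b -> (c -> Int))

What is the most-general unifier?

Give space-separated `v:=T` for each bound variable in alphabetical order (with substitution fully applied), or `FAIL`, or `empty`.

step 1: unify ((Int -> b) -> List b) ~ List (d -> a)  [subst: {-} | 1 pending]
  clash: ((Int -> b) -> List b) vs List (d -> a)

Answer: FAIL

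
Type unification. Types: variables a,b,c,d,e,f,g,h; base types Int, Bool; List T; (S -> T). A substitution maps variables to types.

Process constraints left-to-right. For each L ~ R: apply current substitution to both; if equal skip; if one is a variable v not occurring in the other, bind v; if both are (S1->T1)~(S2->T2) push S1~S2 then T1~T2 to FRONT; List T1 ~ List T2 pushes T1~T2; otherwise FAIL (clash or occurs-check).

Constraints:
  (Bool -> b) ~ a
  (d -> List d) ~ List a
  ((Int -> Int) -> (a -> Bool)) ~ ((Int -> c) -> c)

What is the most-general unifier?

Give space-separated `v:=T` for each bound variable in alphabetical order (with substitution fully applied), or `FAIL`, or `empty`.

Answer: FAIL

Derivation:
step 1: unify (Bool -> b) ~ a  [subst: {-} | 2 pending]
  bind a := (Bool -> b)
step 2: unify (d -> List d) ~ List (Bool -> b)  [subst: {a:=(Bool -> b)} | 1 pending]
  clash: (d -> List d) vs List (Bool -> b)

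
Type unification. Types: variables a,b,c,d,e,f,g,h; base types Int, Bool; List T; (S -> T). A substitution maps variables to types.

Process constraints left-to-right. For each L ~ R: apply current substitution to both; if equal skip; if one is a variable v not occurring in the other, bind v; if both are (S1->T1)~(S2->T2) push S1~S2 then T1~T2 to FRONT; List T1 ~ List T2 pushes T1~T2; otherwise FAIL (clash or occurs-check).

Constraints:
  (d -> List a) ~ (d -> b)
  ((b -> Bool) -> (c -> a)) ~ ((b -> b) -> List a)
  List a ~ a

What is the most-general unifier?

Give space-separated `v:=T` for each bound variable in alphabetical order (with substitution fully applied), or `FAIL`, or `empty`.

Answer: FAIL

Derivation:
step 1: unify (d -> List a) ~ (d -> b)  [subst: {-} | 2 pending]
  -> decompose arrow: push d~d, List a~b
step 2: unify d ~ d  [subst: {-} | 3 pending]
  -> identical, skip
step 3: unify List a ~ b  [subst: {-} | 2 pending]
  bind b := List a
step 4: unify ((List a -> Bool) -> (c -> a)) ~ ((List a -> List a) -> List a)  [subst: {b:=List a} | 1 pending]
  -> decompose arrow: push (List a -> Bool)~(List a -> List a), (c -> a)~List a
step 5: unify (List a -> Bool) ~ (List a -> List a)  [subst: {b:=List a} | 2 pending]
  -> decompose arrow: push List a~List a, Bool~List a
step 6: unify List a ~ List a  [subst: {b:=List a} | 3 pending]
  -> identical, skip
step 7: unify Bool ~ List a  [subst: {b:=List a} | 2 pending]
  clash: Bool vs List a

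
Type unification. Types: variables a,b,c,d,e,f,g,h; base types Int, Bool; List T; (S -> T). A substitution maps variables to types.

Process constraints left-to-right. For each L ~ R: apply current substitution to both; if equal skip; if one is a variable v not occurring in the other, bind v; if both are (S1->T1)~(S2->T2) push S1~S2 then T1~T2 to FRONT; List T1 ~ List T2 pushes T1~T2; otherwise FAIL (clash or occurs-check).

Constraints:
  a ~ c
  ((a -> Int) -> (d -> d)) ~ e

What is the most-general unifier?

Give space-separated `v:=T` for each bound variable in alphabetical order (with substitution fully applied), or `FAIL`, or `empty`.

Answer: a:=c e:=((c -> Int) -> (d -> d))

Derivation:
step 1: unify a ~ c  [subst: {-} | 1 pending]
  bind a := c
step 2: unify ((c -> Int) -> (d -> d)) ~ e  [subst: {a:=c} | 0 pending]
  bind e := ((c -> Int) -> (d -> d))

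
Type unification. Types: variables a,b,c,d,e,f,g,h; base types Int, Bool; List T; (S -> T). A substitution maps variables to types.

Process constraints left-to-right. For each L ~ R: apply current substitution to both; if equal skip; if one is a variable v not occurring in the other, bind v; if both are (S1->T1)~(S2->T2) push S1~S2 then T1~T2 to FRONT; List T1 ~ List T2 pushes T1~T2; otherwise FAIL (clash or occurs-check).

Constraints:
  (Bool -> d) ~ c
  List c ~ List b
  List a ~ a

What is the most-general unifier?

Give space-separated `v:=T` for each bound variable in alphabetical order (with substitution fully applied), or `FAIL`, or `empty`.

Answer: FAIL

Derivation:
step 1: unify (Bool -> d) ~ c  [subst: {-} | 2 pending]
  bind c := (Bool -> d)
step 2: unify List (Bool -> d) ~ List b  [subst: {c:=(Bool -> d)} | 1 pending]
  -> decompose List: push (Bool -> d)~b
step 3: unify (Bool -> d) ~ b  [subst: {c:=(Bool -> d)} | 1 pending]
  bind b := (Bool -> d)
step 4: unify List a ~ a  [subst: {c:=(Bool -> d), b:=(Bool -> d)} | 0 pending]
  occurs-check fail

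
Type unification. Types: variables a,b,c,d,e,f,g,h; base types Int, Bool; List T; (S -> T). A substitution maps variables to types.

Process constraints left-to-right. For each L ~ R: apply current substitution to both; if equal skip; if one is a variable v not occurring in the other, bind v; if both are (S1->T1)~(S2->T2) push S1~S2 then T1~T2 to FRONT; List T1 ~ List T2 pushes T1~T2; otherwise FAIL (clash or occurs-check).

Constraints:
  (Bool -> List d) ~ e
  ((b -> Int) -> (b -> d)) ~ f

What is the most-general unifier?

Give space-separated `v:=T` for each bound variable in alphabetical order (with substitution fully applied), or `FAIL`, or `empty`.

step 1: unify (Bool -> List d) ~ e  [subst: {-} | 1 pending]
  bind e := (Bool -> List d)
step 2: unify ((b -> Int) -> (b -> d)) ~ f  [subst: {e:=(Bool -> List d)} | 0 pending]
  bind f := ((b -> Int) -> (b -> d))

Answer: e:=(Bool -> List d) f:=((b -> Int) -> (b -> d))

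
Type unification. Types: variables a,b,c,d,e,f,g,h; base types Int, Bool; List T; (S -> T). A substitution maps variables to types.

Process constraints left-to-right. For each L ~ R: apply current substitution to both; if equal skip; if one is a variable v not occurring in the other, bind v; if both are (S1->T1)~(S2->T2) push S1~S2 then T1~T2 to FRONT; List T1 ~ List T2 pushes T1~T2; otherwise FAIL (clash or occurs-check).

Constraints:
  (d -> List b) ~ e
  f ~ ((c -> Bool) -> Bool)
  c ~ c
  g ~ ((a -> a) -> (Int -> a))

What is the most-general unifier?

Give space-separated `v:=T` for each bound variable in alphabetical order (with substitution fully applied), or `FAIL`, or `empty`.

step 1: unify (d -> List b) ~ e  [subst: {-} | 3 pending]
  bind e := (d -> List b)
step 2: unify f ~ ((c -> Bool) -> Bool)  [subst: {e:=(d -> List b)} | 2 pending]
  bind f := ((c -> Bool) -> Bool)
step 3: unify c ~ c  [subst: {e:=(d -> List b), f:=((c -> Bool) -> Bool)} | 1 pending]
  -> identical, skip
step 4: unify g ~ ((a -> a) -> (Int -> a))  [subst: {e:=(d -> List b), f:=((c -> Bool) -> Bool)} | 0 pending]
  bind g := ((a -> a) -> (Int -> a))

Answer: e:=(d -> List b) f:=((c -> Bool) -> Bool) g:=((a -> a) -> (Int -> a))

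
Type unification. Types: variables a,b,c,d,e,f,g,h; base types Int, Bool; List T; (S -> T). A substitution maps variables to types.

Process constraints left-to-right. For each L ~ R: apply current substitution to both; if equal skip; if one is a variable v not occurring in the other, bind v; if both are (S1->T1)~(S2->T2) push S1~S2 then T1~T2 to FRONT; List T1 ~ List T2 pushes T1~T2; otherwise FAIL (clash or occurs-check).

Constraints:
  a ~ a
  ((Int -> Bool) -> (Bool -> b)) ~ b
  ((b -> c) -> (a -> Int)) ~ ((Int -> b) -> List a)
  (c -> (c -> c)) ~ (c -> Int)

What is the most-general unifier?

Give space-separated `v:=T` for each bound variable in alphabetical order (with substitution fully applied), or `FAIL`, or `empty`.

step 1: unify a ~ a  [subst: {-} | 3 pending]
  -> identical, skip
step 2: unify ((Int -> Bool) -> (Bool -> b)) ~ b  [subst: {-} | 2 pending]
  occurs-check fail

Answer: FAIL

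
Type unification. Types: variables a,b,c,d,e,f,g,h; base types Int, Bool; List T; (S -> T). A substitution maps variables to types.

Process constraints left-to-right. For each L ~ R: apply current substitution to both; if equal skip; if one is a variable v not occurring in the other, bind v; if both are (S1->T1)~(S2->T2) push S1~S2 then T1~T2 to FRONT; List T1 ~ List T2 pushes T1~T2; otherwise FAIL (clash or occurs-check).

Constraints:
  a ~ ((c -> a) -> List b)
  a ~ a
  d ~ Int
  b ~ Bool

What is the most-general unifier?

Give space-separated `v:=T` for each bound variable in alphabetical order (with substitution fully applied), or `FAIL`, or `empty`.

step 1: unify a ~ ((c -> a) -> List b)  [subst: {-} | 3 pending]
  occurs-check fail: a in ((c -> a) -> List b)

Answer: FAIL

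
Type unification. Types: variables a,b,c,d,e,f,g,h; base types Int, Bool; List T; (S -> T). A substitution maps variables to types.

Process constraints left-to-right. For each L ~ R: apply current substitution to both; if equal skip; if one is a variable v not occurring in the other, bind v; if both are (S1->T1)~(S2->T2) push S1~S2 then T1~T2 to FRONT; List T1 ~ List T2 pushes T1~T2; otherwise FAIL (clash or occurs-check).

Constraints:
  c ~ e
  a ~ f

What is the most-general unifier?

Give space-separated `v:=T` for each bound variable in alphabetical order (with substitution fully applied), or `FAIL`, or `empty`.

Answer: a:=f c:=e

Derivation:
step 1: unify c ~ e  [subst: {-} | 1 pending]
  bind c := e
step 2: unify a ~ f  [subst: {c:=e} | 0 pending]
  bind a := f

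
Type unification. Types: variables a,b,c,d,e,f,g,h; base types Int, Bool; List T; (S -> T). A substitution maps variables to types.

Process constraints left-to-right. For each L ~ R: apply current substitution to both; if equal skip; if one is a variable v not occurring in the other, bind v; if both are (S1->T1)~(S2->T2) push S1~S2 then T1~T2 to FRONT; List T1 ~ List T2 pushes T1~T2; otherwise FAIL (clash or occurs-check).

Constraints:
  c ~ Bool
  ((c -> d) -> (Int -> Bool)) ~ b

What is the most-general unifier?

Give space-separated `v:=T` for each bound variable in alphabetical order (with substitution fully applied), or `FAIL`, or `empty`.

Answer: b:=((Bool -> d) -> (Int -> Bool)) c:=Bool

Derivation:
step 1: unify c ~ Bool  [subst: {-} | 1 pending]
  bind c := Bool
step 2: unify ((Bool -> d) -> (Int -> Bool)) ~ b  [subst: {c:=Bool} | 0 pending]
  bind b := ((Bool -> d) -> (Int -> Bool))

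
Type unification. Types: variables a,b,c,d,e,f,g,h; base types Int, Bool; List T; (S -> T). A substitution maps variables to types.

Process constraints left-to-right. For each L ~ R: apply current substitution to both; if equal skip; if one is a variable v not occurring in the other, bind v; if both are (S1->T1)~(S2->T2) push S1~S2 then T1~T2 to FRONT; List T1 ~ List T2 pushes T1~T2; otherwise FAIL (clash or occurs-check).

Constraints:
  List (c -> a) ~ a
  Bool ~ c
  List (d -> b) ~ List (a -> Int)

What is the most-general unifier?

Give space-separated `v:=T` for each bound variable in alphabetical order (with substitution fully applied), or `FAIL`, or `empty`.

Answer: FAIL

Derivation:
step 1: unify List (c -> a) ~ a  [subst: {-} | 2 pending]
  occurs-check fail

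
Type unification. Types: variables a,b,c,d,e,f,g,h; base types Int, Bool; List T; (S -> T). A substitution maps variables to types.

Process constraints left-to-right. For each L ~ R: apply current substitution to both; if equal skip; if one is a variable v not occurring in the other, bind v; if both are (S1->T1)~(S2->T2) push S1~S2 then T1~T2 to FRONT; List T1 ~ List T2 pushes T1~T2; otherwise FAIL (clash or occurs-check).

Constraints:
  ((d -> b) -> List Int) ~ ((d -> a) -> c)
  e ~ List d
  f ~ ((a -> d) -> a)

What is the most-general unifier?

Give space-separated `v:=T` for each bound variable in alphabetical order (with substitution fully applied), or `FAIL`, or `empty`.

step 1: unify ((d -> b) -> List Int) ~ ((d -> a) -> c)  [subst: {-} | 2 pending]
  -> decompose arrow: push (d -> b)~(d -> a), List Int~c
step 2: unify (d -> b) ~ (d -> a)  [subst: {-} | 3 pending]
  -> decompose arrow: push d~d, b~a
step 3: unify d ~ d  [subst: {-} | 4 pending]
  -> identical, skip
step 4: unify b ~ a  [subst: {-} | 3 pending]
  bind b := a
step 5: unify List Int ~ c  [subst: {b:=a} | 2 pending]
  bind c := List Int
step 6: unify e ~ List d  [subst: {b:=a, c:=List Int} | 1 pending]
  bind e := List d
step 7: unify f ~ ((a -> d) -> a)  [subst: {b:=a, c:=List Int, e:=List d} | 0 pending]
  bind f := ((a -> d) -> a)

Answer: b:=a c:=List Int e:=List d f:=((a -> d) -> a)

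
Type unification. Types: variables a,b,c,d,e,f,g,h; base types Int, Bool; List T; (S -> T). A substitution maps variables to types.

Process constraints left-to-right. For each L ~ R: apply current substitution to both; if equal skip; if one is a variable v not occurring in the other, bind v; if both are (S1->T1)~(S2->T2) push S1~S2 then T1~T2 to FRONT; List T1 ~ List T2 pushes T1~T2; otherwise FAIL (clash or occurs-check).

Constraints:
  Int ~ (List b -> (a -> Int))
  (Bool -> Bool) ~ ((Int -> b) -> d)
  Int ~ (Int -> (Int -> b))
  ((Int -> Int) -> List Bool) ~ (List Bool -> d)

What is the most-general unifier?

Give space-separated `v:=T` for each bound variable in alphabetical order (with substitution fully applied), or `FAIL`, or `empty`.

step 1: unify Int ~ (List b -> (a -> Int))  [subst: {-} | 3 pending]
  clash: Int vs (List b -> (a -> Int))

Answer: FAIL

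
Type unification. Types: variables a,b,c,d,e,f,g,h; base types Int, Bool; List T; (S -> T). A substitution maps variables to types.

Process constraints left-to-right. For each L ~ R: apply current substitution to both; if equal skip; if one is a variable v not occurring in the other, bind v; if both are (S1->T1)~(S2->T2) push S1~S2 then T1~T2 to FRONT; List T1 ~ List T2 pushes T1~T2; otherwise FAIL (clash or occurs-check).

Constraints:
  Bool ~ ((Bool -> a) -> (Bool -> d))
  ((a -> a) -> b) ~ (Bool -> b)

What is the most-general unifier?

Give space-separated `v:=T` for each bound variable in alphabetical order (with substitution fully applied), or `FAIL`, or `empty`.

step 1: unify Bool ~ ((Bool -> a) -> (Bool -> d))  [subst: {-} | 1 pending]
  clash: Bool vs ((Bool -> a) -> (Bool -> d))

Answer: FAIL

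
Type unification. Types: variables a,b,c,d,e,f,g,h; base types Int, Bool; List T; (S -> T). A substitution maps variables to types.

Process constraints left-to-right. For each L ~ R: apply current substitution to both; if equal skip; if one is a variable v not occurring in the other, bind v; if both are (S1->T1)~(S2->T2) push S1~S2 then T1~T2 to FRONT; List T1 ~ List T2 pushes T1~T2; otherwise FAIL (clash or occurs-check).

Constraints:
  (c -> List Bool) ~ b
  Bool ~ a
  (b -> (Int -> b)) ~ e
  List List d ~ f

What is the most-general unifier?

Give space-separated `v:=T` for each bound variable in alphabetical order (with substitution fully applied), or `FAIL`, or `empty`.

Answer: a:=Bool b:=(c -> List Bool) e:=((c -> List Bool) -> (Int -> (c -> List Bool))) f:=List List d

Derivation:
step 1: unify (c -> List Bool) ~ b  [subst: {-} | 3 pending]
  bind b := (c -> List Bool)
step 2: unify Bool ~ a  [subst: {b:=(c -> List Bool)} | 2 pending]
  bind a := Bool
step 3: unify ((c -> List Bool) -> (Int -> (c -> List Bool))) ~ e  [subst: {b:=(c -> List Bool), a:=Bool} | 1 pending]
  bind e := ((c -> List Bool) -> (Int -> (c -> List Bool)))
step 4: unify List List d ~ f  [subst: {b:=(c -> List Bool), a:=Bool, e:=((c -> List Bool) -> (Int -> (c -> List Bool)))} | 0 pending]
  bind f := List List d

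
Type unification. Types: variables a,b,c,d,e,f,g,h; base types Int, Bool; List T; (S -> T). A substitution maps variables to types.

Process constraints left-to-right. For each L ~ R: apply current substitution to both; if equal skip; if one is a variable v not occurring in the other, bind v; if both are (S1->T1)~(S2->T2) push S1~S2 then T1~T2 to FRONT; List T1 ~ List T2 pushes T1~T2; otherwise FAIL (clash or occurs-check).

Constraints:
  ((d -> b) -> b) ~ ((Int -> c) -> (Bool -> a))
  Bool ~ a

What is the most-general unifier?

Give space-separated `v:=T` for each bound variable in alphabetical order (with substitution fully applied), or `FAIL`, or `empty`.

step 1: unify ((d -> b) -> b) ~ ((Int -> c) -> (Bool -> a))  [subst: {-} | 1 pending]
  -> decompose arrow: push (d -> b)~(Int -> c), b~(Bool -> a)
step 2: unify (d -> b) ~ (Int -> c)  [subst: {-} | 2 pending]
  -> decompose arrow: push d~Int, b~c
step 3: unify d ~ Int  [subst: {-} | 3 pending]
  bind d := Int
step 4: unify b ~ c  [subst: {d:=Int} | 2 pending]
  bind b := c
step 5: unify c ~ (Bool -> a)  [subst: {d:=Int, b:=c} | 1 pending]
  bind c := (Bool -> a)
step 6: unify Bool ~ a  [subst: {d:=Int, b:=c, c:=(Bool -> a)} | 0 pending]
  bind a := Bool

Answer: a:=Bool b:=(Bool -> Bool) c:=(Bool -> Bool) d:=Int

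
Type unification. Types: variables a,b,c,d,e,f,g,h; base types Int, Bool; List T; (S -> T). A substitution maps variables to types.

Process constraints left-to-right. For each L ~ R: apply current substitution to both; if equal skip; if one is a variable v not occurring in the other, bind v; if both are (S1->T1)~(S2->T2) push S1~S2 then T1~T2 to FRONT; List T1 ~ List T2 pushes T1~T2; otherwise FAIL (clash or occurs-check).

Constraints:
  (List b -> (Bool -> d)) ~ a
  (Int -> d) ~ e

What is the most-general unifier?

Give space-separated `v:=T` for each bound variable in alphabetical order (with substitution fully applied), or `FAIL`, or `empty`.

Answer: a:=(List b -> (Bool -> d)) e:=(Int -> d)

Derivation:
step 1: unify (List b -> (Bool -> d)) ~ a  [subst: {-} | 1 pending]
  bind a := (List b -> (Bool -> d))
step 2: unify (Int -> d) ~ e  [subst: {a:=(List b -> (Bool -> d))} | 0 pending]
  bind e := (Int -> d)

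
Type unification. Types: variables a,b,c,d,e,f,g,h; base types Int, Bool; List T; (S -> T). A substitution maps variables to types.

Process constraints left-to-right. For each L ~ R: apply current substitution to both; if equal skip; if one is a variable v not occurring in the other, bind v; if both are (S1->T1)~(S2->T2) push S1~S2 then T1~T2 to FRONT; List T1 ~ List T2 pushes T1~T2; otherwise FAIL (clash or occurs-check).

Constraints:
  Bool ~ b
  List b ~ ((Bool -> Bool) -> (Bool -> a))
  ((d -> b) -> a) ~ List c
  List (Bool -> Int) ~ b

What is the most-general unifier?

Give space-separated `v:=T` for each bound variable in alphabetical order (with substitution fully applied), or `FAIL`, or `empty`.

Answer: FAIL

Derivation:
step 1: unify Bool ~ b  [subst: {-} | 3 pending]
  bind b := Bool
step 2: unify List Bool ~ ((Bool -> Bool) -> (Bool -> a))  [subst: {b:=Bool} | 2 pending]
  clash: List Bool vs ((Bool -> Bool) -> (Bool -> a))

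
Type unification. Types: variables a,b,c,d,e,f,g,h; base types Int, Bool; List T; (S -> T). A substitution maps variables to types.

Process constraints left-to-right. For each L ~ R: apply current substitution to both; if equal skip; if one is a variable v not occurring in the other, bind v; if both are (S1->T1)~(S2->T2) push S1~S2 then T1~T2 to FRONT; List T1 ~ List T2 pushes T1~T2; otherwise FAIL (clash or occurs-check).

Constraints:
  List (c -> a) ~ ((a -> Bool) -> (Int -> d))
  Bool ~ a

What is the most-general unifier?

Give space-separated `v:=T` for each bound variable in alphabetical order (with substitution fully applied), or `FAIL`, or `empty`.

Answer: FAIL

Derivation:
step 1: unify List (c -> a) ~ ((a -> Bool) -> (Int -> d))  [subst: {-} | 1 pending]
  clash: List (c -> a) vs ((a -> Bool) -> (Int -> d))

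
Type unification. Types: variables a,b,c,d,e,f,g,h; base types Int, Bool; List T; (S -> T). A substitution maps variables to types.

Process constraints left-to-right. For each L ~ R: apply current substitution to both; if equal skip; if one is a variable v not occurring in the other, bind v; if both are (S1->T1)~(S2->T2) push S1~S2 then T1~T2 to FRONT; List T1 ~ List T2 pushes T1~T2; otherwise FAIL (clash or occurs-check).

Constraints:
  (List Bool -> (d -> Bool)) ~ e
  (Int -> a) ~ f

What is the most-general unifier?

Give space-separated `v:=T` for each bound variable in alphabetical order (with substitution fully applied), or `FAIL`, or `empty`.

Answer: e:=(List Bool -> (d -> Bool)) f:=(Int -> a)

Derivation:
step 1: unify (List Bool -> (d -> Bool)) ~ e  [subst: {-} | 1 pending]
  bind e := (List Bool -> (d -> Bool))
step 2: unify (Int -> a) ~ f  [subst: {e:=(List Bool -> (d -> Bool))} | 0 pending]
  bind f := (Int -> a)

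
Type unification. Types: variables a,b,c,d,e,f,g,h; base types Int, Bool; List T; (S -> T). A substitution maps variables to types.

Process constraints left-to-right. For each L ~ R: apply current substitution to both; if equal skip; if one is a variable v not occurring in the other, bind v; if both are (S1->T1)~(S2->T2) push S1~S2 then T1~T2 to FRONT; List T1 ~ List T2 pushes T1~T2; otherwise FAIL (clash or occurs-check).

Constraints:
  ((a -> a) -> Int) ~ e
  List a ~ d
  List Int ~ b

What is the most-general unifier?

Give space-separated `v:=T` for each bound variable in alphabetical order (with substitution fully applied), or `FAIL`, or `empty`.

Answer: b:=List Int d:=List a e:=((a -> a) -> Int)

Derivation:
step 1: unify ((a -> a) -> Int) ~ e  [subst: {-} | 2 pending]
  bind e := ((a -> a) -> Int)
step 2: unify List a ~ d  [subst: {e:=((a -> a) -> Int)} | 1 pending]
  bind d := List a
step 3: unify List Int ~ b  [subst: {e:=((a -> a) -> Int), d:=List a} | 0 pending]
  bind b := List Int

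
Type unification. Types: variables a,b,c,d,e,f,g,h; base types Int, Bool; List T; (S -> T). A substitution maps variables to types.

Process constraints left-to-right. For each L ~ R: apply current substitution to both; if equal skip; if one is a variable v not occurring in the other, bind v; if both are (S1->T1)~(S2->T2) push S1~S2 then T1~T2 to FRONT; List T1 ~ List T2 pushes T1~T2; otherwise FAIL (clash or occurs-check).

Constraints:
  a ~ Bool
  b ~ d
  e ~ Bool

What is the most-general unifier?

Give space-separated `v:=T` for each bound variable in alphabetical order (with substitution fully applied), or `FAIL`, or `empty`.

Answer: a:=Bool b:=d e:=Bool

Derivation:
step 1: unify a ~ Bool  [subst: {-} | 2 pending]
  bind a := Bool
step 2: unify b ~ d  [subst: {a:=Bool} | 1 pending]
  bind b := d
step 3: unify e ~ Bool  [subst: {a:=Bool, b:=d} | 0 pending]
  bind e := Bool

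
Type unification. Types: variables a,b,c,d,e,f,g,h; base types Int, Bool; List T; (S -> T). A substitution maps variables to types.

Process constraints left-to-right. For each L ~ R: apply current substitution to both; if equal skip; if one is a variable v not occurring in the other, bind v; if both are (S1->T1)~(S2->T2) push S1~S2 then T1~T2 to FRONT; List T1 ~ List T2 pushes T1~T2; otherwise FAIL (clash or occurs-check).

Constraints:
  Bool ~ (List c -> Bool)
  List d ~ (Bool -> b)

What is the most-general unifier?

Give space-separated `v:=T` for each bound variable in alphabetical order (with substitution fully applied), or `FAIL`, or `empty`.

step 1: unify Bool ~ (List c -> Bool)  [subst: {-} | 1 pending]
  clash: Bool vs (List c -> Bool)

Answer: FAIL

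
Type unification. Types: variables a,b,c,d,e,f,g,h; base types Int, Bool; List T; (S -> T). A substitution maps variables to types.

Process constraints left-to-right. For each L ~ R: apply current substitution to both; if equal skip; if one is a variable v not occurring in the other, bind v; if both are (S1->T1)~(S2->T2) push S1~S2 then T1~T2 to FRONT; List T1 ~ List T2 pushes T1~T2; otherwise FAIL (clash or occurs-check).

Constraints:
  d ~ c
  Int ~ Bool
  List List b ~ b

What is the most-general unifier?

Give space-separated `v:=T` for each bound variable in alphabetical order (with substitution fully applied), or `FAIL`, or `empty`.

Answer: FAIL

Derivation:
step 1: unify d ~ c  [subst: {-} | 2 pending]
  bind d := c
step 2: unify Int ~ Bool  [subst: {d:=c} | 1 pending]
  clash: Int vs Bool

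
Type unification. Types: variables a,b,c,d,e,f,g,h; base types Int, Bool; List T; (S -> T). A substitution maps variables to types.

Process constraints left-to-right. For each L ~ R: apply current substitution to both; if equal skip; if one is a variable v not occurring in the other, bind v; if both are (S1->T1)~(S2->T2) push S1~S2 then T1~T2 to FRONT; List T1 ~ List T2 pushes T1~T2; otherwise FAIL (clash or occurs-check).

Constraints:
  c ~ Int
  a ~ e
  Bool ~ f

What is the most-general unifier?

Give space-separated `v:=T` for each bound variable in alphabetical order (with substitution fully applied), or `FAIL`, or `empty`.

Answer: a:=e c:=Int f:=Bool

Derivation:
step 1: unify c ~ Int  [subst: {-} | 2 pending]
  bind c := Int
step 2: unify a ~ e  [subst: {c:=Int} | 1 pending]
  bind a := e
step 3: unify Bool ~ f  [subst: {c:=Int, a:=e} | 0 pending]
  bind f := Bool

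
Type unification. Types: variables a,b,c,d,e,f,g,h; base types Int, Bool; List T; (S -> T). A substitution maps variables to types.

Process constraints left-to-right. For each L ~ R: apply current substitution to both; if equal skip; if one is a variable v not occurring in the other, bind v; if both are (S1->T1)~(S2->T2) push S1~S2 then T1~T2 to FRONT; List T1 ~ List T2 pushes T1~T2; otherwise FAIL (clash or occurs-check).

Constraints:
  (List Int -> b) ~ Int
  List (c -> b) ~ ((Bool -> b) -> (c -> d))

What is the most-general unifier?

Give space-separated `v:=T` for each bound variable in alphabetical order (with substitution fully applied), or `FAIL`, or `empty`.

Answer: FAIL

Derivation:
step 1: unify (List Int -> b) ~ Int  [subst: {-} | 1 pending]
  clash: (List Int -> b) vs Int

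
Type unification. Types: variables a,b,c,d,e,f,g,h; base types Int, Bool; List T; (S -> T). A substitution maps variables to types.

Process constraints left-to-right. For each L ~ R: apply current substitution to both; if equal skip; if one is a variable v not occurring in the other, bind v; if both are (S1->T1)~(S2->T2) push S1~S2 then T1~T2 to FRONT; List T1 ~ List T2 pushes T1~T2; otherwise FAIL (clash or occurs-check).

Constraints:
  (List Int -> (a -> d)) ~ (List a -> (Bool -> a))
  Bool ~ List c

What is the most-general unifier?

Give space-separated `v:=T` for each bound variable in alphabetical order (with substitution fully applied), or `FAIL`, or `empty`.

Answer: FAIL

Derivation:
step 1: unify (List Int -> (a -> d)) ~ (List a -> (Bool -> a))  [subst: {-} | 1 pending]
  -> decompose arrow: push List Int~List a, (a -> d)~(Bool -> a)
step 2: unify List Int ~ List a  [subst: {-} | 2 pending]
  -> decompose List: push Int~a
step 3: unify Int ~ a  [subst: {-} | 2 pending]
  bind a := Int
step 4: unify (Int -> d) ~ (Bool -> Int)  [subst: {a:=Int} | 1 pending]
  -> decompose arrow: push Int~Bool, d~Int
step 5: unify Int ~ Bool  [subst: {a:=Int} | 2 pending]
  clash: Int vs Bool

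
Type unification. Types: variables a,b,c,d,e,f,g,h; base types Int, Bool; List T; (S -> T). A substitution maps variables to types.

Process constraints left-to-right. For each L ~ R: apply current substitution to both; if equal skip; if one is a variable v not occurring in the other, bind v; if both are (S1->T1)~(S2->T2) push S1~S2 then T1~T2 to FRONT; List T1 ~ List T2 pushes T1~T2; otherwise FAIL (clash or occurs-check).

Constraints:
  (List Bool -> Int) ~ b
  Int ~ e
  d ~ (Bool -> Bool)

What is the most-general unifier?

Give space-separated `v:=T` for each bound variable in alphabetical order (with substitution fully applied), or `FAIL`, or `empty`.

step 1: unify (List Bool -> Int) ~ b  [subst: {-} | 2 pending]
  bind b := (List Bool -> Int)
step 2: unify Int ~ e  [subst: {b:=(List Bool -> Int)} | 1 pending]
  bind e := Int
step 3: unify d ~ (Bool -> Bool)  [subst: {b:=(List Bool -> Int), e:=Int} | 0 pending]
  bind d := (Bool -> Bool)

Answer: b:=(List Bool -> Int) d:=(Bool -> Bool) e:=Int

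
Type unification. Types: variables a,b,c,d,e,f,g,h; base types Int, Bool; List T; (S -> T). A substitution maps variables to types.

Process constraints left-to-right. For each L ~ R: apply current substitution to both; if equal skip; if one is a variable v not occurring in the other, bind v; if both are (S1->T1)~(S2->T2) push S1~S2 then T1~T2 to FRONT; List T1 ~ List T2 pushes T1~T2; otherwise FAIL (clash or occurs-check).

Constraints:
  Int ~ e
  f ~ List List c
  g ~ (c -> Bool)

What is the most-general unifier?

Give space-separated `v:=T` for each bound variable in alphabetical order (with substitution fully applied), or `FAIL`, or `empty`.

Answer: e:=Int f:=List List c g:=(c -> Bool)

Derivation:
step 1: unify Int ~ e  [subst: {-} | 2 pending]
  bind e := Int
step 2: unify f ~ List List c  [subst: {e:=Int} | 1 pending]
  bind f := List List c
step 3: unify g ~ (c -> Bool)  [subst: {e:=Int, f:=List List c} | 0 pending]
  bind g := (c -> Bool)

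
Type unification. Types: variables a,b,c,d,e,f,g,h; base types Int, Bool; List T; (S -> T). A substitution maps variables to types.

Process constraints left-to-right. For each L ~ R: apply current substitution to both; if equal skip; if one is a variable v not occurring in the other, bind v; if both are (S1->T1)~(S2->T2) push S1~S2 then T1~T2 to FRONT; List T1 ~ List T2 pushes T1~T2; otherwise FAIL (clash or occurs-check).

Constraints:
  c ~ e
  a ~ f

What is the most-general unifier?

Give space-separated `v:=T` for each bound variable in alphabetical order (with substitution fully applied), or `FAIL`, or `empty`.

Answer: a:=f c:=e

Derivation:
step 1: unify c ~ e  [subst: {-} | 1 pending]
  bind c := e
step 2: unify a ~ f  [subst: {c:=e} | 0 pending]
  bind a := f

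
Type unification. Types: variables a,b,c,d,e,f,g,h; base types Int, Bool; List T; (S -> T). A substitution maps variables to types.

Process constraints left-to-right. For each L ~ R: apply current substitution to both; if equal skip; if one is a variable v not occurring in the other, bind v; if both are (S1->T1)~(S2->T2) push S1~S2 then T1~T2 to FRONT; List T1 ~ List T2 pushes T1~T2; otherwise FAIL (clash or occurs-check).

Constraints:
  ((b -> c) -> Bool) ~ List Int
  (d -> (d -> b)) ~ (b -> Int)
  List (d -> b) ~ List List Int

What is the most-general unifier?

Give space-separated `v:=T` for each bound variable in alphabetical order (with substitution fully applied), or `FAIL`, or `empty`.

Answer: FAIL

Derivation:
step 1: unify ((b -> c) -> Bool) ~ List Int  [subst: {-} | 2 pending]
  clash: ((b -> c) -> Bool) vs List Int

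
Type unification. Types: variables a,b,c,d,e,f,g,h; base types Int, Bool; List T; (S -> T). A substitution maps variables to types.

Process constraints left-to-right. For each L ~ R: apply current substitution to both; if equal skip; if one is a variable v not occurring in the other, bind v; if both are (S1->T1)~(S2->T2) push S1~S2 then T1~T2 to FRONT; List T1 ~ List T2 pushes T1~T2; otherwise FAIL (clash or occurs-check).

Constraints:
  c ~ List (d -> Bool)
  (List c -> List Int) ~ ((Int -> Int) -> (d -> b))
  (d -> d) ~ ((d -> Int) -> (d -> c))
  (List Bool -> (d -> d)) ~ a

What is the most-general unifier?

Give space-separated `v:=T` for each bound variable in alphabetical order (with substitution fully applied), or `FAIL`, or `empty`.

step 1: unify c ~ List (d -> Bool)  [subst: {-} | 3 pending]
  bind c := List (d -> Bool)
step 2: unify (List List (d -> Bool) -> List Int) ~ ((Int -> Int) -> (d -> b))  [subst: {c:=List (d -> Bool)} | 2 pending]
  -> decompose arrow: push List List (d -> Bool)~(Int -> Int), List Int~(d -> b)
step 3: unify List List (d -> Bool) ~ (Int -> Int)  [subst: {c:=List (d -> Bool)} | 3 pending]
  clash: List List (d -> Bool) vs (Int -> Int)

Answer: FAIL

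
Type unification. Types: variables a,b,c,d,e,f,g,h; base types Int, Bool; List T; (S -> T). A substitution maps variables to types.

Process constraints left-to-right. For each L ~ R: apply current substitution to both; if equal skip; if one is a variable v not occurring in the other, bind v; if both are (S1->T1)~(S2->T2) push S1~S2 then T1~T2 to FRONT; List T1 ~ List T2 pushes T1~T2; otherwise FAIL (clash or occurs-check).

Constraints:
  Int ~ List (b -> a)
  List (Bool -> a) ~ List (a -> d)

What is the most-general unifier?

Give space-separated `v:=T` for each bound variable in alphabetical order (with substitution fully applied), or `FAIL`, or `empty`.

step 1: unify Int ~ List (b -> a)  [subst: {-} | 1 pending]
  clash: Int vs List (b -> a)

Answer: FAIL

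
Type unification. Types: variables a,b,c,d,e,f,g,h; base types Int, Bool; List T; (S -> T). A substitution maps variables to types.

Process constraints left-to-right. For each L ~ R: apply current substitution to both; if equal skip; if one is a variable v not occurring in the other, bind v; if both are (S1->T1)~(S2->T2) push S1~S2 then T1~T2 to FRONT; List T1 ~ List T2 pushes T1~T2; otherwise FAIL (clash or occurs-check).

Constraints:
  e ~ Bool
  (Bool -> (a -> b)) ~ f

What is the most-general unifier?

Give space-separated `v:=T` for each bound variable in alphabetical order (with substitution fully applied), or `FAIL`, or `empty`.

Answer: e:=Bool f:=(Bool -> (a -> b))

Derivation:
step 1: unify e ~ Bool  [subst: {-} | 1 pending]
  bind e := Bool
step 2: unify (Bool -> (a -> b)) ~ f  [subst: {e:=Bool} | 0 pending]
  bind f := (Bool -> (a -> b))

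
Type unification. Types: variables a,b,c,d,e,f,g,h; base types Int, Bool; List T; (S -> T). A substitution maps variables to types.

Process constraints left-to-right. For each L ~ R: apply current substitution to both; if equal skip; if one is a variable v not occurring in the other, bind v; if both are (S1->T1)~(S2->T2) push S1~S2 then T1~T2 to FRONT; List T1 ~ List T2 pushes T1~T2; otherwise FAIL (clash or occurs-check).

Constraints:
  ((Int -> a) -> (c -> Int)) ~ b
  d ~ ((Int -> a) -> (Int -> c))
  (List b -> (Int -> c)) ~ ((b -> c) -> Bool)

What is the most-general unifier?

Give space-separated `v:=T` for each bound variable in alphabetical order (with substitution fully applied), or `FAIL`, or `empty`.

Answer: FAIL

Derivation:
step 1: unify ((Int -> a) -> (c -> Int)) ~ b  [subst: {-} | 2 pending]
  bind b := ((Int -> a) -> (c -> Int))
step 2: unify d ~ ((Int -> a) -> (Int -> c))  [subst: {b:=((Int -> a) -> (c -> Int))} | 1 pending]
  bind d := ((Int -> a) -> (Int -> c))
step 3: unify (List ((Int -> a) -> (c -> Int)) -> (Int -> c)) ~ ((((Int -> a) -> (c -> Int)) -> c) -> Bool)  [subst: {b:=((Int -> a) -> (c -> Int)), d:=((Int -> a) -> (Int -> c))} | 0 pending]
  -> decompose arrow: push List ((Int -> a) -> (c -> Int))~(((Int -> a) -> (c -> Int)) -> c), (Int -> c)~Bool
step 4: unify List ((Int -> a) -> (c -> Int)) ~ (((Int -> a) -> (c -> Int)) -> c)  [subst: {b:=((Int -> a) -> (c -> Int)), d:=((Int -> a) -> (Int -> c))} | 1 pending]
  clash: List ((Int -> a) -> (c -> Int)) vs (((Int -> a) -> (c -> Int)) -> c)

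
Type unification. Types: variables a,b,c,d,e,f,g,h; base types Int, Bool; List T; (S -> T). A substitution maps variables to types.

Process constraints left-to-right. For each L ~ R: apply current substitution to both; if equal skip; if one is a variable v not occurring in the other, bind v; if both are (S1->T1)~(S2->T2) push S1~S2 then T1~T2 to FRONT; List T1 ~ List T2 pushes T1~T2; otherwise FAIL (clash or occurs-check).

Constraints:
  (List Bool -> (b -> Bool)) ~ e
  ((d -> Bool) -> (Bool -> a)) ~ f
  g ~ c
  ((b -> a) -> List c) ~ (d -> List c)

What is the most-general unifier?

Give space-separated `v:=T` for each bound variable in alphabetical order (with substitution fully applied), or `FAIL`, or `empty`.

Answer: d:=(b -> a) e:=(List Bool -> (b -> Bool)) f:=(((b -> a) -> Bool) -> (Bool -> a)) g:=c

Derivation:
step 1: unify (List Bool -> (b -> Bool)) ~ e  [subst: {-} | 3 pending]
  bind e := (List Bool -> (b -> Bool))
step 2: unify ((d -> Bool) -> (Bool -> a)) ~ f  [subst: {e:=(List Bool -> (b -> Bool))} | 2 pending]
  bind f := ((d -> Bool) -> (Bool -> a))
step 3: unify g ~ c  [subst: {e:=(List Bool -> (b -> Bool)), f:=((d -> Bool) -> (Bool -> a))} | 1 pending]
  bind g := c
step 4: unify ((b -> a) -> List c) ~ (d -> List c)  [subst: {e:=(List Bool -> (b -> Bool)), f:=((d -> Bool) -> (Bool -> a)), g:=c} | 0 pending]
  -> decompose arrow: push (b -> a)~d, List c~List c
step 5: unify (b -> a) ~ d  [subst: {e:=(List Bool -> (b -> Bool)), f:=((d -> Bool) -> (Bool -> a)), g:=c} | 1 pending]
  bind d := (b -> a)
step 6: unify List c ~ List c  [subst: {e:=(List Bool -> (b -> Bool)), f:=((d -> Bool) -> (Bool -> a)), g:=c, d:=(b -> a)} | 0 pending]
  -> identical, skip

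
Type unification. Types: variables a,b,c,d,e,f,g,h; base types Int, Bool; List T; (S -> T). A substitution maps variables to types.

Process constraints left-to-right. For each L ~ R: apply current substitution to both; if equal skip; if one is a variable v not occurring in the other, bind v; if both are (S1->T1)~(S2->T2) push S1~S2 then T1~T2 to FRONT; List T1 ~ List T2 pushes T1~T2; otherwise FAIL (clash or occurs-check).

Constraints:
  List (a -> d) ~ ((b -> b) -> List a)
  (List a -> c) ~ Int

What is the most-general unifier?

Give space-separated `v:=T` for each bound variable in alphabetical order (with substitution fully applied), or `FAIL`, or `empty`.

Answer: FAIL

Derivation:
step 1: unify List (a -> d) ~ ((b -> b) -> List a)  [subst: {-} | 1 pending]
  clash: List (a -> d) vs ((b -> b) -> List a)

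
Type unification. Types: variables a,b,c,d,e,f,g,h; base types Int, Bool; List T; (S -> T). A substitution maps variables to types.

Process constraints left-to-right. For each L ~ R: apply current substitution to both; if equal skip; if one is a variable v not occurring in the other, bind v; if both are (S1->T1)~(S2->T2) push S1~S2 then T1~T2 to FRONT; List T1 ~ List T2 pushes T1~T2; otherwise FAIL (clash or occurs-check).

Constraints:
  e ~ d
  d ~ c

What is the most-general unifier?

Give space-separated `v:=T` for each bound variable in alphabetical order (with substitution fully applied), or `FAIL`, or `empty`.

Answer: d:=c e:=c

Derivation:
step 1: unify e ~ d  [subst: {-} | 1 pending]
  bind e := d
step 2: unify d ~ c  [subst: {e:=d} | 0 pending]
  bind d := c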